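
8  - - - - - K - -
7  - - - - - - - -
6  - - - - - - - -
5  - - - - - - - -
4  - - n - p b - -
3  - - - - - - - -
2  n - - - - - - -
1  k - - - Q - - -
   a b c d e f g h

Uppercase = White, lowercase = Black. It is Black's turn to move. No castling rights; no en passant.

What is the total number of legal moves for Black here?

3

Black to move; king on a1.
In check: yes, from the white queen on e1.
Legal moves: Kb2, Bc1, Nc1.
Count: 3.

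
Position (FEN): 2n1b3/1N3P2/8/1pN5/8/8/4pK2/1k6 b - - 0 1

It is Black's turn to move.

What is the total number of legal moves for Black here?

Black to move; king on b1.
In check: no.
Legal moves: Bxf7, Bd7, Bc6, Ne7, Na7, Nd6, Nb6, Kc2, Kb2, Ka2, Kc1, Ka1, b4, e1=Q+, e1=R, e1=B+, e1=N.
Count: 17.

17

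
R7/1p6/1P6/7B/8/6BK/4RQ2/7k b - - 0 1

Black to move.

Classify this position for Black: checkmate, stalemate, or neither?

stalemate

Black to move; black king on h1.
In check: no.
King squares — g1: attacked by Qf2; g2: attacked by Qf2; h2: attacked by Qf2.
Legal moves for Black: none.
Not in check and no legal moves → stalemate.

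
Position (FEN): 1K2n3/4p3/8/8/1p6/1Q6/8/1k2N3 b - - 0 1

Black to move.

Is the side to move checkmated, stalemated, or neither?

neither

Black to move; black king on b1.
In check: yes, from the white queen on b3.
King squares — a1: available; c1: available; a2: attacked by Qb3; b2: attacked by Qb3; c2: attacked by Ne1.
Legal moves for Black: Kc1, Ka1.
Black is in check but has 2 legal moves → neither.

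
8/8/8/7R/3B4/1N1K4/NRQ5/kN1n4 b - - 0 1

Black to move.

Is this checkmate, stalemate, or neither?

Black to move; black king on a1.
In check: yes, from the white knight on b3.
King squares — b1: attacked by Rb2; a2: attacked by Rb2; b2: attacked by Qc2.
Legal moves for Black: none.
In check with no legal moves → checkmate.

checkmate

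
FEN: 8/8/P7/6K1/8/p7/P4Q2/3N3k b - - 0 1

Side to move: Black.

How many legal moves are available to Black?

Black to move; king on h1.
In check: no.
Legal moves: none.
Count: 0.

0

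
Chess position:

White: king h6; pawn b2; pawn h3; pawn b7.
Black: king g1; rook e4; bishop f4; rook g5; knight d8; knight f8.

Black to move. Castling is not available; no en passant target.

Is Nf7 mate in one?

After Nf7: white king on h6; in check: yes, from the black knight on f7.
King squares — g5: attacked by Bf4; h5: attacked by Rg5; g6: attacked by Rg5; g7: attacked by Rg5; h7: attacked by Nf8.
White has no legal moves → checkmate.

yes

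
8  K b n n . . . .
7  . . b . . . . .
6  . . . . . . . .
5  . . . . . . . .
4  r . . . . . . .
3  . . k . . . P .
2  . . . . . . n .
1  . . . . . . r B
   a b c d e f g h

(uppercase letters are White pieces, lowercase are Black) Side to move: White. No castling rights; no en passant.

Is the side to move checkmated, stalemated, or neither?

White to move; white king on a8.
In check: yes, from the black rook on a4.
King squares — a7: attacked by Ra4; b7: attacked by Nd8; b8: attacked by Bc7.
Legal moves for White: none.
In check with no legal moves → checkmate.

checkmate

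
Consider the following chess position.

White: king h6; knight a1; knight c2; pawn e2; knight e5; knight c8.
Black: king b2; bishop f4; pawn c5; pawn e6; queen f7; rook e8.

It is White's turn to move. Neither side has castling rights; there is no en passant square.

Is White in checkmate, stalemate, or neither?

White to move; white king on h6.
In check: yes, from the black bishop on f4.
King squares — g5: attacked by Bf4; h5: attacked by Qf7; g6: attacked by Qf7; g7: attacked by Qf7; h7: attacked by Qf7.
Legal moves for White: none.
In check with no legal moves → checkmate.

checkmate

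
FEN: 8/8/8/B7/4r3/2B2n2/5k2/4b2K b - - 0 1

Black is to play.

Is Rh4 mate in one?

yes

After Rh4: white king on h1; in check: yes, from the black rook on h4.
King squares — g1: attacked by Kf2; g2: attacked by Kf2; h2: attacked by Nf3.
White has no legal moves → checkmate.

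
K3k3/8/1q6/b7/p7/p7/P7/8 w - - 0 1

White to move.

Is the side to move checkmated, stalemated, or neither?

stalemate

White to move; white king on a8.
In check: no.
King squares — a7: attacked by Qb6; b7: attacked by Qb6; b8: attacked by Qb6.
Legal moves for White: none.
Not in check and no legal moves → stalemate.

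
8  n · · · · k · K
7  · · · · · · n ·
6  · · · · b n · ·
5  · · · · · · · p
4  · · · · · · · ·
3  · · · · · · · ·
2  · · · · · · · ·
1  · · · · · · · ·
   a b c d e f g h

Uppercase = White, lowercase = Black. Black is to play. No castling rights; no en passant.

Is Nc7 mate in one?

After Nc7: white king on h8; in check: no.
White is not in check, so this cannot be checkmate.

no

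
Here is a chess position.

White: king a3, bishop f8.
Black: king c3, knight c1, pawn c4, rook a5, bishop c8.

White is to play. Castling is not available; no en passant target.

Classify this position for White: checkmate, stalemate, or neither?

White to move; white king on a3.
In check: yes, from the black rook on a5.
King squares — a2: attacked by Nc1; b2: attacked by Kc3; b3: attacked by Nc1; a4: attacked by Ra5; b4: attacked by Kc3.
Legal moves for White: none.
In check with no legal moves → checkmate.

checkmate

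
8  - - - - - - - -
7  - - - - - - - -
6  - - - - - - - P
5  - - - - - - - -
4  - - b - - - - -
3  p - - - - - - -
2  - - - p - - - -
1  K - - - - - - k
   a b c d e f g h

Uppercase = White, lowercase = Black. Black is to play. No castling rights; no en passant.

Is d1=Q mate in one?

After d1=Q: white king on a1; in check: yes, from the black queen on d1.
King squares — b1: attacked by Qd1; a2: attacked by Bc4; b2: attacked by Pa3.
White has no legal moves → checkmate.

yes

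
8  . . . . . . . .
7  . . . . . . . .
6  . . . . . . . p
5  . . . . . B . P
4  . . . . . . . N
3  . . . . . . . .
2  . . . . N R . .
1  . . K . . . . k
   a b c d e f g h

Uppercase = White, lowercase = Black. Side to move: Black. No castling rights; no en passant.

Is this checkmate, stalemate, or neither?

stalemate

Black to move; black king on h1.
In check: no.
King squares — g1: attacked by Ne2; g2: attacked by Rf2; h2: attacked by Rf2.
Legal moves for Black: none.
Not in check and no legal moves → stalemate.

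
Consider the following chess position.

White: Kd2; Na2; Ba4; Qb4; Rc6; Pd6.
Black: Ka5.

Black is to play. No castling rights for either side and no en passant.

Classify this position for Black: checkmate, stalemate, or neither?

checkmate

Black to move; black king on a5.
In check: yes, from the white queen on b4.
King squares — a4: attacked by Qb4; b4: attacked by Na2; b5: attacked by Ba4; a6: attacked by Rc6; b6: attacked by Qb4.
Legal moves for Black: none.
In check with no legal moves → checkmate.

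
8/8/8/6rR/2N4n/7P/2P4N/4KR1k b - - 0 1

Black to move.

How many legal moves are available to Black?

3

Black to move; king on h1.
In check: yes, from the white rook on f1.
Legal moves: Kxh2, Kg2, Rg1.
Count: 3.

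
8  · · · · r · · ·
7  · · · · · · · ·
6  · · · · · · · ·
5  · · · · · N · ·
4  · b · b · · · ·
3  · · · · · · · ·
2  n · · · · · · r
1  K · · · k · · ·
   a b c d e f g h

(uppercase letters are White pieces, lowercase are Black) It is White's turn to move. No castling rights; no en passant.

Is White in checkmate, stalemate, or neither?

neither

White to move; white king on a1.
In check: yes, from the black bishop on d4.
King squares — b1: available; a2: attacked by Rh2; b2: attacked by Rh2.
Legal moves for White: Kb1, Nxd4.
White is in check but has 2 legal moves → neither.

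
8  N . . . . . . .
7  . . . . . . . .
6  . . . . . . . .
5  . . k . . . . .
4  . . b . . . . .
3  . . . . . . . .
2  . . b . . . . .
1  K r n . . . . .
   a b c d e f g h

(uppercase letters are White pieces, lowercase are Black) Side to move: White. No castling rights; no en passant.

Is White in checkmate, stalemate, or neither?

checkmate

White to move; white king on a1.
In check: yes, from the black rook on b1.
King squares — b1: attacked by Bc2; a2: attacked by Nc1; b2: attacked by Rb1.
Legal moves for White: none.
In check with no legal moves → checkmate.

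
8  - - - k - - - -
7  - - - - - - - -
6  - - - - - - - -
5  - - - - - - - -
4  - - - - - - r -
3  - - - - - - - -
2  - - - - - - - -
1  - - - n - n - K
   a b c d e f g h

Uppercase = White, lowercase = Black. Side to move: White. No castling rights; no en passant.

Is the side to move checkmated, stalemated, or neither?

stalemate

White to move; white king on h1.
In check: no.
King squares — g1: attacked by Rg4; g2: attacked by Rg4; h2: attacked by Nf1.
Legal moves for White: none.
Not in check and no legal moves → stalemate.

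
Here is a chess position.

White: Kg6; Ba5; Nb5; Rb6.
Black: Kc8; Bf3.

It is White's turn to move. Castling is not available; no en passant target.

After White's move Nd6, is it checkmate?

After Nd6: black king on c8; in check: yes, from the white knight on d6.
Black has 3 legal replies: Kd8, Kd7, Kc7.
In check but a legal move exists → not checkmate.

no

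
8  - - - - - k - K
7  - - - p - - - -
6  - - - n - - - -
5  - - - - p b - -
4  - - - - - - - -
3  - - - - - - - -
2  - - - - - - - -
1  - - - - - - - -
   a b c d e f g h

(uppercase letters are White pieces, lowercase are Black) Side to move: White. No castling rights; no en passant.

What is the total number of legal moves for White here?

White to move; king on h8.
In check: no.
Legal moves: none.
Count: 0.

0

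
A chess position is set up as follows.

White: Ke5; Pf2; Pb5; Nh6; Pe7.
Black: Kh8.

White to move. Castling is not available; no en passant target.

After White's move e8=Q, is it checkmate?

no

After e8=Q: black king on h8; in check: yes, from the white queen on e8.
Black has 2 legal replies: Kh7, Kg7.
In check but a legal move exists → not checkmate.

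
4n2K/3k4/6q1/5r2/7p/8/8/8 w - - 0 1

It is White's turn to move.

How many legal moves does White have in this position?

0

White to move; king on h8.
In check: no.
Legal moves: none.
Count: 0.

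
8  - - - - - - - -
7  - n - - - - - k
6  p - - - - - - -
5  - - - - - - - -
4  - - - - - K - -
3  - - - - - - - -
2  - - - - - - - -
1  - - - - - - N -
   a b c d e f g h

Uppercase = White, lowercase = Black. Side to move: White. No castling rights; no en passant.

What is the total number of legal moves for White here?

White to move; king on f4.
In check: no.
Legal moves: Kg5, Kf5, Ke5, Kg4, Ke4, Kg3, Kf3, Ke3, Nh3, Nf3, Ne2.
Count: 11.

11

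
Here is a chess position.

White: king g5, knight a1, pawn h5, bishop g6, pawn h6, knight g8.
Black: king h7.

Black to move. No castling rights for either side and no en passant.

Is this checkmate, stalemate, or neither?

neither

Black to move; black king on h7.
In check: yes, from the white bishop on g6.
King squares — g6: attacked by Kg5; h6: attacked by Kg5; g7: attacked by Ph6; g8: available; h8: available.
Legal moves for Black: Kh8, Kxg8.
Black is in check but has 2 legal moves → neither.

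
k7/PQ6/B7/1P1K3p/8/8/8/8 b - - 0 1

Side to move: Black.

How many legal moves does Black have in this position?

Black to move; king on a8.
In check: yes, from the white queen on b7.
Legal moves: none.
Count: 0.

0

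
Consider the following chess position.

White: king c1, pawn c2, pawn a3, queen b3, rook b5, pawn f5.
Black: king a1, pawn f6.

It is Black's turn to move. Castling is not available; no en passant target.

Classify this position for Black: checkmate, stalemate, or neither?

Black to move; black king on a1.
In check: no.
King squares — b1: attacked by Kc1; a2: attacked by Qb3; b2: attacked by Kc1.
Legal moves for Black: none.
Not in check and no legal moves → stalemate.

stalemate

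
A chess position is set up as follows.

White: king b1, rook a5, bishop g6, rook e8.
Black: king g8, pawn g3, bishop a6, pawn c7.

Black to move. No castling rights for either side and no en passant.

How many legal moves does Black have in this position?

Black to move; king on g8.
In check: yes, from the white rook on e8.
Legal moves: Kg7.
Count: 1.

1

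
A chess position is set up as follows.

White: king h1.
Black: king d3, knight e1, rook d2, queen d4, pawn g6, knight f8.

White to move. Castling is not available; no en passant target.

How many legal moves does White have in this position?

0

White to move; king on h1.
In check: no.
Legal moves: none.
Count: 0.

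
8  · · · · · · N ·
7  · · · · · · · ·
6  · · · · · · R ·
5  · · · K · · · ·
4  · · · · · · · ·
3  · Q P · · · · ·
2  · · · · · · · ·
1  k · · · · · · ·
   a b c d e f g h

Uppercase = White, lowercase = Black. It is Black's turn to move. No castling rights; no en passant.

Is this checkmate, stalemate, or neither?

stalemate

Black to move; black king on a1.
In check: no.
King squares — b1: attacked by Qb3; a2: attacked by Qb3; b2: attacked by Qb3.
Legal moves for Black: none.
Not in check and no legal moves → stalemate.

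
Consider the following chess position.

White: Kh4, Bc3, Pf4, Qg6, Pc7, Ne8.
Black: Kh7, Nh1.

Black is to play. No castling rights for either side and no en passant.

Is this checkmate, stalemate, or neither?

neither

Black to move; black king on h7.
In check: yes, from the white queen on g6.
Legal moves for Black: Kxg6.
Black is in check but has 1 legal move → neither.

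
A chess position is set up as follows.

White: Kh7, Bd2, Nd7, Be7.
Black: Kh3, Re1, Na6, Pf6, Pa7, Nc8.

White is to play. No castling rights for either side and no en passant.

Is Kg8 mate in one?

After Kg8: black king on h3; in check: no.
Black is not in check, so this cannot be checkmate.

no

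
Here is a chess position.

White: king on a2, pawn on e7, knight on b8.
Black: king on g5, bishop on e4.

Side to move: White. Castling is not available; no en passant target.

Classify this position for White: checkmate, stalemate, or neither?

White to move; white king on a2.
In check: no.
Legal moves for White: Nd7, Nc6, Na6, Kb3, Ka3, Kb2, Ka1, e8=Q, e8=R, e8=B, e8=N.
White has 11 legal moves and is not in check → neither.

neither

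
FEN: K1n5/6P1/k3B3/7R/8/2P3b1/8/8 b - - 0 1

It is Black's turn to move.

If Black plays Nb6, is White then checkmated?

yes

After Nb6: white king on a8; in check: yes, from the black knight on b6.
King squares — a7: attacked by Ka6; b7: attacked by Ka6; b8: attacked by Bg3.
White has no legal moves → checkmate.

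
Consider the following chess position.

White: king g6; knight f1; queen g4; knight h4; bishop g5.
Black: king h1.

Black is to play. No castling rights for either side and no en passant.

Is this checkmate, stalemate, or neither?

Black to move; black king on h1.
In check: no.
King squares — g1: attacked by Qg4; g2: attacked by Qg4; h2: attacked by Nf1.
Legal moves for Black: none.
Not in check and no legal moves → stalemate.

stalemate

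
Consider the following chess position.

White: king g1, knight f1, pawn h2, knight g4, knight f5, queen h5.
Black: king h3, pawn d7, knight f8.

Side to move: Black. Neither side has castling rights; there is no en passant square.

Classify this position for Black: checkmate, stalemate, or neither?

Black to move; black king on h3.
In check: yes, from the white queen on h5.
King squares — g2: attacked by Kg1; h2: attacked by Nf1; g3: attacked by Nf1; g4: attacked by Qh5; h4: attacked by Nf5.
Legal moves for Black: none.
In check with no legal moves → checkmate.

checkmate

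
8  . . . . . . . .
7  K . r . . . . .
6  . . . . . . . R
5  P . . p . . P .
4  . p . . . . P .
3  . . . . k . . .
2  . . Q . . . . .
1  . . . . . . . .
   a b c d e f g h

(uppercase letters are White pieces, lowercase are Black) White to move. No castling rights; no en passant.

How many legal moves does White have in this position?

White to move; king on a7.
In check: yes, from the black rook on c7.
Legal moves: Kb8, Ka8, Kb6, Ka6, Qxc7.
Count: 5.

5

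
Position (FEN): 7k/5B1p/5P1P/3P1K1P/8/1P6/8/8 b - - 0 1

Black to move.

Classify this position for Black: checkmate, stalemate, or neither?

Black to move; black king on h8.
In check: no.
King squares — g7: attacked by Pf6; h7: own pawn; g8: attacked by Bf7.
Legal moves for Black: none.
Not in check and no legal moves → stalemate.

stalemate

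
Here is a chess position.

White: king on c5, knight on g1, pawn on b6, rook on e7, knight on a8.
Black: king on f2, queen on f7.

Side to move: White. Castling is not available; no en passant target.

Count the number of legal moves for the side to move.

White to move; king on c5.
In check: no.
Legal moves: Nc7, Re8, Rxf7+, Rd7, Rc7, Rb7, Ra7, Re6, Re5, Re4, Re3, Re2+, Re1, Kd6, Kc6, Kb5, Kd4, Kb4, Nh3+, Nf3, Ne2, b7.
Count: 22.

22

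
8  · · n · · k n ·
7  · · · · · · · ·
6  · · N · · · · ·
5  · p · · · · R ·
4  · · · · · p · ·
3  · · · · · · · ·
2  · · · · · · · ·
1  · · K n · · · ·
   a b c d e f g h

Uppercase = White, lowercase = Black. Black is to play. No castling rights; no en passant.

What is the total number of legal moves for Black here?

Black to move; king on f8.
In check: no.
Legal moves: Nge7, Nh6, Nf6, Ke8, Kf7, Nce7, Na7, Nd6, Nb6, Ne3, Nc3, Nf2, Nb2, b4, f3.
Count: 15.

15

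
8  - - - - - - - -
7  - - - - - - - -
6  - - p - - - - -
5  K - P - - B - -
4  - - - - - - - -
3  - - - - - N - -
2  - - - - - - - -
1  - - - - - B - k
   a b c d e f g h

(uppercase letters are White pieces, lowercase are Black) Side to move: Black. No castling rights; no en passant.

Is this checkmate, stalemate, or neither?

Black to move; black king on h1.
In check: no.
King squares — g1: attacked by Nf3; g2: attacked by Bf1; h2: attacked by Nf3.
Legal moves for Black: none.
Not in check and no legal moves → stalemate.

stalemate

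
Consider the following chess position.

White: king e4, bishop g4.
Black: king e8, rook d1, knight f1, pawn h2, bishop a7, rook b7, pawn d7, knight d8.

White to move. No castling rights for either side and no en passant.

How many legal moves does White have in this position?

White to move; king on e4.
In check: no.
Legal moves: Bxd7+, Be6, Bh5+, Bf5, Bh3, Bf3, Be2, Bxd1, Kf5, Ke5, Kf4, Kf3.
Count: 12.

12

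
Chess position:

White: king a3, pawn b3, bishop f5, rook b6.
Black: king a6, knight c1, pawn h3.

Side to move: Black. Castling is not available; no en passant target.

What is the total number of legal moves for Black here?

3

Black to move; king on a6.
In check: yes, from the white rook on b6.
Legal moves: Ka7, Kxb6, Ka5.
Count: 3.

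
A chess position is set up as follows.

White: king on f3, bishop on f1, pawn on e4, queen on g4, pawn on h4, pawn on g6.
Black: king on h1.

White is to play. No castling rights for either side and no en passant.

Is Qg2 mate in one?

After Qg2: black king on h1; in check: yes, from the white queen on g2.
King squares — g1: attacked by Qg2; g2: attacked by Bf1; h2: attacked by Qg2.
Black has no legal moves → checkmate.

yes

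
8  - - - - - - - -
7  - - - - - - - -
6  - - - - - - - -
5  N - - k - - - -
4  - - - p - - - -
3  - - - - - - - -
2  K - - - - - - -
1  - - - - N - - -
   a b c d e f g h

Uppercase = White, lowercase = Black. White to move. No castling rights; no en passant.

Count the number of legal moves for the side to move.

White to move; king on a2.
In check: no.
Legal moves: Nb7, Nc6, Nc4, Nb3, Kb3, Ka3, Kb2, Kb1, Ka1, Nf3, Nd3, Ng2, Nc2.
Count: 13.

13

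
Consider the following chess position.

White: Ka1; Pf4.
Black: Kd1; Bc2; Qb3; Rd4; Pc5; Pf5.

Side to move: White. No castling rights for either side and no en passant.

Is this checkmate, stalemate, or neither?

White to move; white king on a1.
In check: no.
King squares — b1: attacked by Bc2; a2: attacked by Qb3; b2: attacked by Qb3.
Legal moves for White: none.
Not in check and no legal moves → stalemate.

stalemate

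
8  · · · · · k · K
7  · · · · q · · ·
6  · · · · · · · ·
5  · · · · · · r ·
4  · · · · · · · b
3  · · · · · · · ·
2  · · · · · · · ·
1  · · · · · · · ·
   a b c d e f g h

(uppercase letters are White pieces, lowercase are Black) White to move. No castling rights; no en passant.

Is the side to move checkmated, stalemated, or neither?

stalemate

White to move; white king on h8.
In check: no.
King squares — g7: attacked by Rg5; h7: attacked by Qe7; g8: attacked by Rg5.
Legal moves for White: none.
Not in check and no legal moves → stalemate.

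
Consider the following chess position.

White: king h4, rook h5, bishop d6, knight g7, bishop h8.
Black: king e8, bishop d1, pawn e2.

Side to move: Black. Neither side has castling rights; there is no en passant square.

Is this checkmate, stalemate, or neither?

Black to move; black king on e8.
In check: yes, from the white knight on g7.
Legal moves for Black: Kd8, Kf7, Kd7.
Black is in check but has 3 legal moves → neither.

neither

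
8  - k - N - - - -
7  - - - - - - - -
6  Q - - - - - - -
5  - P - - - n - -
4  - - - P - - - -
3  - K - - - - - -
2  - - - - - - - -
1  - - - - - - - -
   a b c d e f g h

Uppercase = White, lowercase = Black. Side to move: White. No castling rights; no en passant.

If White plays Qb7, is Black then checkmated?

After Qb7: black king on b8; in check: yes, from the white queen on b7.
King squares — a7: attacked by Qb7; b7: attacked by Nd8; c7: attacked by Qb7; a8: attacked by Qb7; c8: attacked by Qb7.
Black has no legal moves → checkmate.

yes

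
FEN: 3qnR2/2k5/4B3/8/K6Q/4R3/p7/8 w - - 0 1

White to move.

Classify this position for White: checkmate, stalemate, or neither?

White to move; white king on a4.
In check: no.
Legal moves for White include: Rh8, Rg8, Rxe8, Rf7+, Rf6, Rf5, Rf4, Rff3, Rf2, Rf1, Bg8, Bc8, Bf7, Bd7, Bf5, Bd5, Bg4, Bc4, ... (list truncated; more exist).
White has legal moves and is not in check → neither.

neither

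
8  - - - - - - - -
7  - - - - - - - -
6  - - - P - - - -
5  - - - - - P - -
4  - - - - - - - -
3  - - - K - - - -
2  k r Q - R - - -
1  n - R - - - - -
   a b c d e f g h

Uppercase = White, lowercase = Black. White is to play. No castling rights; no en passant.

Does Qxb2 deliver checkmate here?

After Qxb2: black king on a2; in check: yes, from the white queen on b2.
King squares — a1: own knight; b1: attacked by Rc1; b2: attacked by Re2; a3: attacked by Qb2; b3: attacked by Qb2.
Black has no legal moves → checkmate.

yes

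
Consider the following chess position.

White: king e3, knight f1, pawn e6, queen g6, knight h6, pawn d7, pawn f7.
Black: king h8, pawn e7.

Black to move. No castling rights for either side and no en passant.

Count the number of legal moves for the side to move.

0

Black to move; king on h8.
In check: no.
Legal moves: none.
Count: 0.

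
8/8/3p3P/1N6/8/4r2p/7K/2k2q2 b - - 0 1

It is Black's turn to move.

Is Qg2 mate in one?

yes

After Qg2: white king on h2; in check: yes, from the black queen on g2.
King squares — g1: attacked by Qg2; h1: attacked by Qg2; g2: attacked by Ph3; g3: attacked by Qg2; h3: attacked by Qg2.
White has no legal moves → checkmate.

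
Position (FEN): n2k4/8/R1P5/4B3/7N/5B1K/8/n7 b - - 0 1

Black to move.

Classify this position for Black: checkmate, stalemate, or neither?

neither

Black to move; black king on d8.
In check: no.
Legal moves for Black: Ke8, Kc8, Ke7, Nc7, Nb6, Nb3, Nc2.
Black has 7 legal moves and is not in check → neither.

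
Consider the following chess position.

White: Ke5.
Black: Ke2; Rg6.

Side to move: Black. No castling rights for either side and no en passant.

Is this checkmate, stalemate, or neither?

neither

Black to move; black king on e2.
In check: no.
Legal moves for Black include: Rg8, Rg7, Rh6, Rf6, Re6+, Rd6, Rc6, Rb6, Ra6, Rg5+, Rg4, Rg3, Rg2, Rg1, Kf3, Ke3, Kd3, Kf2, ... (list truncated; more exist).
Black has legal moves and is not in check → neither.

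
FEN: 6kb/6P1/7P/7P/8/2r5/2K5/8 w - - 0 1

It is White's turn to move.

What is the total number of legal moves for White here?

White to move; king on c2.
In check: yes, from the black rook on c3.
Legal moves: Kxc3, Kd2, Kb2, Kd1, Kb1.
Count: 5.

5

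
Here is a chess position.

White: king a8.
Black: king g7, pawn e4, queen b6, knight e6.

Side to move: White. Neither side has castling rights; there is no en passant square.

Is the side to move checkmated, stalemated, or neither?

stalemate

White to move; white king on a8.
In check: no.
King squares — a7: attacked by Qb6; b7: attacked by Qb6; b8: attacked by Qb6.
Legal moves for White: none.
Not in check and no legal moves → stalemate.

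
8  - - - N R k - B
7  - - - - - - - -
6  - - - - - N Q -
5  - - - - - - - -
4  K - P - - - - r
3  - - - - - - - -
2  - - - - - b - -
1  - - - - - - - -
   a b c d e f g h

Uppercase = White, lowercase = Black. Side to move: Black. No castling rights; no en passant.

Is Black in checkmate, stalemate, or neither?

Black to move; black king on f8.
In check: yes, from the white rook on e8.
King squares — e7: attacked by Re8; f7: attacked by Qg6; g7: attacked by Qg6; e8: attacked by Nf6; g8: attacked by Nf6.
Legal moves for Black: none.
In check with no legal moves → checkmate.

checkmate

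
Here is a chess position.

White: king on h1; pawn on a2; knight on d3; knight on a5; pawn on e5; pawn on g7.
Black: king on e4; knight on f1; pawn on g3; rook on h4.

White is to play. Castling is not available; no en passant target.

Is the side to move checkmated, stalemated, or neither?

neither

White to move; white king on h1.
In check: yes, from the black rook on h4.
Legal moves for White: Kg2, Kg1.
White is in check but has 2 legal moves → neither.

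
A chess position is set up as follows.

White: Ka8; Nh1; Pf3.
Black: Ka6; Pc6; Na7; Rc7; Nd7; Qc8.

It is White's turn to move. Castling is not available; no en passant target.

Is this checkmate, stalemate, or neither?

checkmate

White to move; white king on a8.
In check: yes, from the black queen on c8.
King squares — a7: attacked by Ka6; b7: attacked by Ka6; b8: attacked by Nd7.
Legal moves for White: none.
In check with no legal moves → checkmate.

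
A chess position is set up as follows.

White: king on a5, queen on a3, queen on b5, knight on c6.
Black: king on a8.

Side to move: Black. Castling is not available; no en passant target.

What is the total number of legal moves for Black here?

0

Black to move; king on a8.
In check: no.
Legal moves: none.
Count: 0.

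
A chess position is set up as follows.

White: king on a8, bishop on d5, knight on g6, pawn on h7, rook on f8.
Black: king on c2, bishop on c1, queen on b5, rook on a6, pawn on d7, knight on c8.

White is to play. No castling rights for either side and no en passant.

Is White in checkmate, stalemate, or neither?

checkmate

White to move; white king on a8.
In check: yes, from the black rook on a6.
King squares — a7: attacked by Ra6; b7: attacked by Qb5; b8: attacked by Qb5.
Legal moves for White: none.
In check with no legal moves → checkmate.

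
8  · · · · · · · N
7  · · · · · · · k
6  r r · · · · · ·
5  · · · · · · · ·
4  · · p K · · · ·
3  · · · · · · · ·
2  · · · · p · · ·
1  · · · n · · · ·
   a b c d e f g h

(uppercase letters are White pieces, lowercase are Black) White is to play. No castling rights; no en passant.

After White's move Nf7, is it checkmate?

After Nf7: black king on h7; in check: no.
Black is not in check, so this cannot be checkmate.

no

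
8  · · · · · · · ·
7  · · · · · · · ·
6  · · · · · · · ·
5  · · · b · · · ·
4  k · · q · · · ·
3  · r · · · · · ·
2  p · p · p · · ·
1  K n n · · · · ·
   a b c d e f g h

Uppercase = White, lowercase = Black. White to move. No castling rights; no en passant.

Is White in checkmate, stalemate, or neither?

checkmate

White to move; white king on a1.
In check: yes, from the black queen on d4.
King squares — b1: attacked by Pa2; a2: attacked by Nc1; b2: attacked by Rb3.
Legal moves for White: none.
In check with no legal moves → checkmate.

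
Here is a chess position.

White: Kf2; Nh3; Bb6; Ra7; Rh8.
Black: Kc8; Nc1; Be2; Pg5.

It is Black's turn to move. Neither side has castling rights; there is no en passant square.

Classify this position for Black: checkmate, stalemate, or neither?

Black to move; black king on c8.
In check: yes, from the white rook on h8.
King squares — b7: attacked by Ra7; c7: attacked by Bb6; d7: attacked by Ra7; b8: attacked by Rh8; d8: attacked by Bb6.
Legal moves for Black: none.
In check with no legal moves → checkmate.

checkmate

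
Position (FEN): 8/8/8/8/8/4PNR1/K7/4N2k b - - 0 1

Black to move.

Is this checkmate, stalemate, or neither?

Black to move; black king on h1.
In check: no.
King squares — g1: attacked by Nf3; g2: attacked by Ne1; h2: attacked by Nf3.
Legal moves for Black: none.
Not in check and no legal moves → stalemate.

stalemate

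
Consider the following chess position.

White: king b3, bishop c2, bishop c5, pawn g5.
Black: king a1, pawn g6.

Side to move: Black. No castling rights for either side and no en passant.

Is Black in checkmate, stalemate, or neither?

stalemate

Black to move; black king on a1.
In check: no.
King squares — b1: attacked by Bc2; a2: attacked by Kb3; b2: attacked by Kb3.
Legal moves for Black: none.
Not in check and no legal moves → stalemate.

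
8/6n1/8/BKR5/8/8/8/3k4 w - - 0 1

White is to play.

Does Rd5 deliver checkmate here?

no

After Rd5: black king on d1; in check: yes, from the white rook on d5.
Black has 3 legal replies: Ke2, Kc2, Kc1.
In check but a legal move exists → not checkmate.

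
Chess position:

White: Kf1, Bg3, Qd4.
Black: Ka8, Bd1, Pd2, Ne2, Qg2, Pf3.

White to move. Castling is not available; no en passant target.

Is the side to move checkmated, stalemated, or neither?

White to move; white king on f1.
In check: yes, from the black queen on g2.
King squares — e1: attacked by Pd2; g1: attacked by Ne2; e2: attacked by Bd1; f2: attacked by Qg2; g2: attacked by Pf3.
Legal moves for White: none.
In check with no legal moves → checkmate.

checkmate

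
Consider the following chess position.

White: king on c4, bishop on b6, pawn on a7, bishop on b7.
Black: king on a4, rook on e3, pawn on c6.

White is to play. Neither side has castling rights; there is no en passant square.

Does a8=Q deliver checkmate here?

After a8=Q: black king on a4; in check: yes, from the white queen on a8.
King squares — a3: attacked by Qa8; b3: attacked by Kc4; b4: attacked by Kc4; a5: attacked by Bb6; b5: attacked by Kc4.
Black has no legal moves → checkmate.

yes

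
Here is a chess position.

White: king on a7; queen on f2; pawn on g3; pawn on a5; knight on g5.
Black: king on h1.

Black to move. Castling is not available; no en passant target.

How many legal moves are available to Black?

0

Black to move; king on h1.
In check: no.
Legal moves: none.
Count: 0.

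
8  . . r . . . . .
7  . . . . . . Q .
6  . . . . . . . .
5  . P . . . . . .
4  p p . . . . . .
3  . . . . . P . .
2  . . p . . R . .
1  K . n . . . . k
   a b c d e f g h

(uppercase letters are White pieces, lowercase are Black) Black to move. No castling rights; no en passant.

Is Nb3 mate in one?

After Nb3: white king on a1; in check: yes, from the black knight on b3.
White has 2 legal replies: Kb2, Ka2.
In check but a legal move exists → not checkmate.

no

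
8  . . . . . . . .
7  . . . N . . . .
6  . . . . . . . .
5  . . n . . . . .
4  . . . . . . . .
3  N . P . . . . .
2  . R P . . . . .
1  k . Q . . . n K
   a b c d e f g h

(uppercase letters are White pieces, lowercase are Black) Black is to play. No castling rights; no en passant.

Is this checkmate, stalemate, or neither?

checkmate

Black to move; black king on a1.
In check: yes, from the white queen on c1.
King squares — b1: attacked by Qc1; a2: attacked by Rb2; b2: attacked by Qc1.
Legal moves for Black: none.
In check with no legal moves → checkmate.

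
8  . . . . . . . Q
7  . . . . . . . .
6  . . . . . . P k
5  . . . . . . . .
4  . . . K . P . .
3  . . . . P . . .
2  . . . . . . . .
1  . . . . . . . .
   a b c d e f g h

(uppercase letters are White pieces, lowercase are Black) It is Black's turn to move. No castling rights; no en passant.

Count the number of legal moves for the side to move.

Black to move; king on h6.
In check: yes, from the white queen on h8.
Legal moves: Kxg6.
Count: 1.

1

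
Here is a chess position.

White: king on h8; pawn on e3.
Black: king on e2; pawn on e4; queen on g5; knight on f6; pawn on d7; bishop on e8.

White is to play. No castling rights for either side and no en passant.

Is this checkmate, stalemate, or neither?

White to move; white king on h8.
In check: no.
King squares — g7: attacked by Qg5; h7: attacked by Nf6; g8: attacked by Qg5.
Legal moves for White: none.
Not in check and no legal moves → stalemate.

stalemate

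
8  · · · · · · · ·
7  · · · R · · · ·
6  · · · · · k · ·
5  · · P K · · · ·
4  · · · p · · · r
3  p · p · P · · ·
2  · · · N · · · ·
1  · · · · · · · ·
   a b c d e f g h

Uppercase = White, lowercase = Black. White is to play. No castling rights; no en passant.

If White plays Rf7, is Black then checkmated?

no

After Rf7: black king on f6; in check: yes, from the white rook on f7.
Black has 3 legal replies: Kxf7, Kg6, Kg5.
In check but a legal move exists → not checkmate.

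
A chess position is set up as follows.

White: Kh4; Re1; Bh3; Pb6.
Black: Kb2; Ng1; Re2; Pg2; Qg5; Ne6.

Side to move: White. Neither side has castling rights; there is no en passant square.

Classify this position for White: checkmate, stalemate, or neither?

checkmate

White to move; white king on h4.
In check: yes, from the black queen on g5.
King squares — g3: attacked by Qg5; h3: own bishop; g4: attacked by Qg5; g5: attacked by Ne6; h5: attacked by Qg5.
Legal moves for White: none.
In check with no legal moves → checkmate.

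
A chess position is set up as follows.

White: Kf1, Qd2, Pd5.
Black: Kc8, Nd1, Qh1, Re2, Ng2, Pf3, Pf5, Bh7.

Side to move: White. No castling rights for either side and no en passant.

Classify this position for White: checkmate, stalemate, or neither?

checkmate

White to move; white king on f1.
In check: yes, from the black queen on h1.
King squares — e1: attacked by Qh1; g1: attacked by Qh1; e2: attacked by Pf3; f2: attacked by Nd1; g2: attacked by Qh1.
Legal moves for White: none.
In check with no legal moves → checkmate.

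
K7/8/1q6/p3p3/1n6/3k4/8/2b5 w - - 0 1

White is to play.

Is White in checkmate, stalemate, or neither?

White to move; white king on a8.
In check: no.
King squares — a7: attacked by Qb6; b7: attacked by Qb6; b8: attacked by Qb6.
Legal moves for White: none.
Not in check and no legal moves → stalemate.

stalemate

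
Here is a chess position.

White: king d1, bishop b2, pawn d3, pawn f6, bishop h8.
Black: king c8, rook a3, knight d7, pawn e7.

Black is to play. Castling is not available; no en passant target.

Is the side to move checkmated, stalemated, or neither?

neither

Black to move; black king on c8.
In check: no.
Legal moves for Black include: Kd8, Kb8, Kc7, Kb7, Nf8, Nb8, Nxf6, Nb6, Ne5, Nc5, Ra8, Ra7, Ra6, Ra5, Ra4, Rxd3+, Rc3, Rb3, ... (list truncated; more exist).
Black has legal moves and is not in check → neither.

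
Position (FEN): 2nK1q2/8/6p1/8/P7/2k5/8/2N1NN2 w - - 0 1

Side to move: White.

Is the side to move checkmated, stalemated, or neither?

White to move; white king on d8.
In check: yes, from the black queen on f8.
King squares — c7: available; d7: available; e7: attacked by Nc8; c8: attacked by Qf8; e8: attacked by Qf8.
Legal moves for White: Kd7, Kc7.
White is in check but has 2 legal moves → neither.

neither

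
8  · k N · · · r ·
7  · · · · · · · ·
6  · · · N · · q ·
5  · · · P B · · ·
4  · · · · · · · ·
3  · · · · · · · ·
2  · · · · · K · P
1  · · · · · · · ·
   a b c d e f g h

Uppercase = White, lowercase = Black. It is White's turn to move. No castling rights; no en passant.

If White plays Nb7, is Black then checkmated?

no

After Nb7: black king on b8; in check: yes, from the white bishop on e5.
Black has 4 legal replies: Kxc8, Ka8, Kxb7, Qd6.
In check but a legal move exists → not checkmate.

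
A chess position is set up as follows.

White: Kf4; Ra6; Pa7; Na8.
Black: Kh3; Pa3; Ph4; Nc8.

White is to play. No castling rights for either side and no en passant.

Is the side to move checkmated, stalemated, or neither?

White to move; white king on f4.
In check: no.
Legal moves for White: Nc7, Nb6, Rh6, Rg6, Rf6, Re6, Rd6, Rc6, Rb6, Ra5, Ra4, Rxa3+, Kg5, Kf5, Ke5, Ke4, Kf3, Ke3.
White has 18 legal moves and is not in check → neither.

neither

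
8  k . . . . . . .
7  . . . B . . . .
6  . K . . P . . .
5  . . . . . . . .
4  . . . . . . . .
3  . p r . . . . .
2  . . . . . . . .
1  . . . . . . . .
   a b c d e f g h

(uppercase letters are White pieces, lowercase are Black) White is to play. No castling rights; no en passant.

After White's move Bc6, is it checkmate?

no

After Bc6: black king on a8; in check: yes, from the white bishop on c6.
Black has 2 legal replies: Kb8, Rxc6+.
In check but a legal move exists → not checkmate.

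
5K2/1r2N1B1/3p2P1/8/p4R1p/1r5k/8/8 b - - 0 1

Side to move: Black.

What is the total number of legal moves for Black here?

Black to move; king on h3.
In check: no.
Legal moves: Rb8+, Rxe7, Rd7, Rc7, Ra7, R7b6, R7b5, R7b4, Kg3, Kh2, Kg2, R3b6, R3b5, R3b4, Rg3, Rf3, Re3, Rd3, Rc3, Ra3, Rb2, Rb1, d5, a3.
Count: 24.

24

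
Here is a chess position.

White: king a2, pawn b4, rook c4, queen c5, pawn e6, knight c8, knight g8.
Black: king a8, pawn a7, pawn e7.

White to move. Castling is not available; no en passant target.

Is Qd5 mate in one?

After Qd5: black king on a8; in check: yes, from the white queen on d5.
Black has 1 legal reply: Kb8.
In check but a legal move exists → not checkmate.

no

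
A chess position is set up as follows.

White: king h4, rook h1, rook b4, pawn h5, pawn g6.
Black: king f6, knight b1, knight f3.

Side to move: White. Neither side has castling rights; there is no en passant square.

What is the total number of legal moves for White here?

White to move; king on h4.
In check: yes, from the black knight on f3.
Legal moves: Kg4, Kh3, Kg3.
Count: 3.

3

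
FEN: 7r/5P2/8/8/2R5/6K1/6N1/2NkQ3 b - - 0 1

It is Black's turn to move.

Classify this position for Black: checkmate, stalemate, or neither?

Black to move; black king on d1.
In check: yes, from the white queen on e1.
King squares — c1: attacked by Qe1; e1: attacked by Ng2; c2: attacked by Rc4; d2: attacked by Qe1; e2: attacked by Nc1.
Legal moves for Black: none.
In check with no legal moves → checkmate.

checkmate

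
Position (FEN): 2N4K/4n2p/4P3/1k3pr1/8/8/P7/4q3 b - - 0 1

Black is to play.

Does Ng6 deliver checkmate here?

no

After Ng6: white king on h8; in check: yes, from the black knight on g6.
White has 3 legal replies: Kg8, Kxh7, Kg7.
In check but a legal move exists → not checkmate.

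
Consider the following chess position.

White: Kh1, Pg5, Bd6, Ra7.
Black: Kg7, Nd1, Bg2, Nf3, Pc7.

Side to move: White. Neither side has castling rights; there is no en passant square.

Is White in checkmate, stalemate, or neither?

neither

White to move; white king on h1.
In check: yes, from the black bishop on g2.
Legal moves for White: Kxg2.
White is in check but has 1 legal move → neither.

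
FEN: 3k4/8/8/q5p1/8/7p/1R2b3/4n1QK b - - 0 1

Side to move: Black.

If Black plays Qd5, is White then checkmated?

After Qd5: white king on h1; in check: yes, from the black queen on d5.
White has 2 legal replies: Kh2, Qg2.
In check but a legal move exists → not checkmate.

no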